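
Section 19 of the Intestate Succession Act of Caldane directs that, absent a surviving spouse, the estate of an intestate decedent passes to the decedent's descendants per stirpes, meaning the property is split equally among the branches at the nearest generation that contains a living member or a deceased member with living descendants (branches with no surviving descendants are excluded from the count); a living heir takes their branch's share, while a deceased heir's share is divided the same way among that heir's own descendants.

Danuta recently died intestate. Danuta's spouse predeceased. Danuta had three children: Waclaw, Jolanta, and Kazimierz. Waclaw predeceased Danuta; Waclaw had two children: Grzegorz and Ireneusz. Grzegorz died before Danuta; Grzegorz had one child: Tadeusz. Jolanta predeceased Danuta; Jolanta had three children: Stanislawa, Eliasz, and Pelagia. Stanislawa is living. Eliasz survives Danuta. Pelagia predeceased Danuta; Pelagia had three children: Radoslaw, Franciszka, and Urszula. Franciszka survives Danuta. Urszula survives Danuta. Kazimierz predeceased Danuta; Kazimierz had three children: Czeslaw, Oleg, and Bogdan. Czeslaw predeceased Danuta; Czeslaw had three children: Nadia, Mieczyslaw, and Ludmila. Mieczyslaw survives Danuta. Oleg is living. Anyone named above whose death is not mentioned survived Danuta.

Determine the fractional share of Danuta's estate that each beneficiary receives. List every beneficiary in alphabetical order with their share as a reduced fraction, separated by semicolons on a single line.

Bogdan 1/9; Eliasz 1/9; Franciszka 1/27; Ireneusz 1/6; Ludmila 1/27; Mieczyslaw 1/27; Nadia 1/27; Oleg 1/9; Radoslaw 1/27; Stanislawa 1/9; Tadeusz 1/6; Urszula 1/27

There is no surviving spouse, so the entire estate passes to Danuta's descendants per stirpes.
The estate is divided into 3 equal shares of 1/3 among Waclaw, Jolanta, Kazimierz.
Waclaw predeceased; the 1/3 allotted to Waclaw's branch passes to Waclaw's issue by representation.
The 1/3 is divided into 2 equal shares of 1/6 among Grzegorz, Ireneusz.
Grzegorz predeceased; the 1/6 allotted to Grzegorz's branch passes to Grzegorz's issue by representation.
Tadeusz is the sole taker at this level and receives the full 1/6.
Ireneusz is living and takes 1/6.
Jolanta predeceased; the 1/3 allotted to Jolanta's branch passes to Jolanta's issue by representation.
The 1/3 is divided into 3 equal shares of 1/9 among Stanislawa, Eliasz, Pelagia.
Stanislawa is living and takes 1/9.
Eliasz is living and takes 1/9.
Pelagia predeceased; the 1/9 allotted to Pelagia's branch passes to Pelagia's issue by representation.
The 1/9 is divided into 3 equal shares of 1/27 among Radoslaw, Franciszka, Urszula.
Radoslaw is living and takes 1/27.
Franciszka is living and takes 1/27.
Urszula is living and takes 1/27.
Kazimierz predeceased; the 1/3 allotted to Kazimierz's branch passes to Kazimierz's issue by representation.
The 1/3 is divided into 3 equal shares of 1/9 among Czeslaw, Oleg, Bogdan.
Czeslaw predeceased; the 1/9 allotted to Czeslaw's branch passes to Czeslaw's issue by representation.
The 1/9 is divided into 3 equal shares of 1/27 among Nadia, Mieczyslaw, Ludmila.
Nadia is living and takes 1/27.
Mieczyslaw is living and takes 1/27.
Ludmila is living and takes 1/27.
Oleg is living and takes 1/9.
Bogdan is living and takes 1/9.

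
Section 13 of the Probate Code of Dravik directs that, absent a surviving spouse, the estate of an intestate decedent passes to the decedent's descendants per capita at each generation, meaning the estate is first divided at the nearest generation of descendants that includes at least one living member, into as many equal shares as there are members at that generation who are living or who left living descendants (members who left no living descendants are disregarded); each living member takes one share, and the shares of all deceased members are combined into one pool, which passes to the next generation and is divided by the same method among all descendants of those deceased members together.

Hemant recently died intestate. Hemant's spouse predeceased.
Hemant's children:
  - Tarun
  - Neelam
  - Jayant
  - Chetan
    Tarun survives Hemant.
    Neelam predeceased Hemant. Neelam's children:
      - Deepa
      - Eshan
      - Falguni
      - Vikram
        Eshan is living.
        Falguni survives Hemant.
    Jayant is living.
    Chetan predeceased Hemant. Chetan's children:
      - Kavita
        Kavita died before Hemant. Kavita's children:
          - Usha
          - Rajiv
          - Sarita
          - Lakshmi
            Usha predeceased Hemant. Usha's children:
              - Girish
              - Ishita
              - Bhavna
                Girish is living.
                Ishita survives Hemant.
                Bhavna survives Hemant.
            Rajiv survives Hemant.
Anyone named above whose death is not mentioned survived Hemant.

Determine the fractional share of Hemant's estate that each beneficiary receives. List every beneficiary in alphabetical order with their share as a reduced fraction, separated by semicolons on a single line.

There is no surviving spouse, so the entire estate passes to Hemant's descendants per capita at each generation.
At generation 1 (Tarun, Neelam, Jayant, Chetan) there are 4 shares of (1)/4 = 1/4 each.
Living: Tarun and Jayant — each takes 1/4.
Deceased: Neelam and Chetan. Their combined 1/2 is pooled and carried to generation 2.
At generation 2 (Deepa, Eshan, Falguni, Vikram, Kavita) there are 5 shares of (1/2)/5 = 1/10 each.
Living: Deepa, Eshan, Falguni, and Vikram — each takes 1/10.
Deceased: Kavita. That 1/10 share is carried to generation 3.
At generation 3 (Usha, Rajiv, Sarita, Lakshmi) there are 4 shares of (1/10)/4 = 1/40 each.
Living: Rajiv, Sarita, and Lakshmi — each takes 1/40.
Deceased: Usha. That 1/40 share is carried to generation 4.
At generation 4 (Girish, Ishita, Bhavna) there are 3 shares of (1/40)/3 = 1/120 each.
Living: Girish, Ishita, and Bhavna — each takes 1/120.

Bhavna 1/120; Deepa 1/10; Eshan 1/10; Falguni 1/10; Girish 1/120; Ishita 1/120; Jayant 1/4; Lakshmi 1/40; Rajiv 1/40; Sarita 1/40; Tarun 1/4; Vikram 1/10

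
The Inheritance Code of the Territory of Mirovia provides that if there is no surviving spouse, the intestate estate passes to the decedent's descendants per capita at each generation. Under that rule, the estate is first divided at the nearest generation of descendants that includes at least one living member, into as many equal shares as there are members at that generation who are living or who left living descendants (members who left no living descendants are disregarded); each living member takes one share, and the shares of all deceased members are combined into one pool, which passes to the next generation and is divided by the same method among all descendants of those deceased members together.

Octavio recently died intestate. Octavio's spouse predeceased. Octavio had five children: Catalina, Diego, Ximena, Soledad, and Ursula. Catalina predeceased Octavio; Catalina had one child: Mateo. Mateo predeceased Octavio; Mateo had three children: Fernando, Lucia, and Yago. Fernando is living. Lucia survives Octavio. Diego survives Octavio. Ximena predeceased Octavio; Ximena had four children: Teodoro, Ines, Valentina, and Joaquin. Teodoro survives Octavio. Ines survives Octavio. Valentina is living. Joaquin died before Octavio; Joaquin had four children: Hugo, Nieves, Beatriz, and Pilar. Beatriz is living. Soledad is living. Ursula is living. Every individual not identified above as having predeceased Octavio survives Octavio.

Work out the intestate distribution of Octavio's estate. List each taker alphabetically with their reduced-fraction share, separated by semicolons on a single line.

There is no surviving spouse, so the entire estate passes to Octavio's descendants per capita at each generation.
At generation 1 (Catalina, Diego, Ximena, Soledad, Ursula) there are 5 shares of (1)/5 = 1/5 each.
Living: Diego, Soledad, and Ursula — each takes 1/5.
Deceased: Catalina and Ximena. Their combined 2/5 is pooled and carried to generation 2.
At generation 2 (Mateo, Teodoro, Ines, Valentina, Joaquin) there are 5 shares of (2/5)/5 = 2/25 each.
Living: Teodoro, Ines, and Valentina — each takes 2/25.
Deceased: Mateo and Joaquin. Their combined 4/25 is pooled and carried to generation 3.
At generation 3 (Fernando, Lucia, Yago, Hugo, Nieves, Beatriz, Pilar) there are 7 shares of (4/25)/7 = 4/175 each.
Living: Fernando, Lucia, Yago, Hugo, Nieves, Beatriz, and Pilar — each takes 4/175.

Beatriz 4/175; Diego 1/5; Fernando 4/175; Hugo 4/175; Ines 2/25; Lucia 4/175; Nieves 4/175; Pilar 4/175; Soledad 1/5; Teodoro 2/25; Ursula 1/5; Valentina 2/25; Yago 4/175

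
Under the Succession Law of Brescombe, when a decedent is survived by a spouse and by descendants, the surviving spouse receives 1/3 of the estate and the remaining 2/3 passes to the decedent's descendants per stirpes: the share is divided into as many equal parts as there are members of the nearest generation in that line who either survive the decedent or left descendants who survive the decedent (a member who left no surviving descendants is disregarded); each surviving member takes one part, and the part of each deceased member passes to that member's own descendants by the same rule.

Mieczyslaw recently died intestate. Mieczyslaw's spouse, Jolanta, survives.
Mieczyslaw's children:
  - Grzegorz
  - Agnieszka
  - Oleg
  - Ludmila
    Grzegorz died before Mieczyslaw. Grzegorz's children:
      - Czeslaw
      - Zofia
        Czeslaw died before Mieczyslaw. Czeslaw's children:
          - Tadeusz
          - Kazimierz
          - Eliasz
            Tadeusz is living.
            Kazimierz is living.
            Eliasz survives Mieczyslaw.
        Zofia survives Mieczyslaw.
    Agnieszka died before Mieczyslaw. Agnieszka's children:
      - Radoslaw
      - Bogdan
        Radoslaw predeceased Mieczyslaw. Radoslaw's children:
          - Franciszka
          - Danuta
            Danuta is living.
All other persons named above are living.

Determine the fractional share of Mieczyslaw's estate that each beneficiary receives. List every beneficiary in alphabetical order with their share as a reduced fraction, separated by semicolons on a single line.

Jolanta, as surviving spouse, takes 1/3.
The remaining 2/3 passes to Mieczyslaw's descendants per stirpes.
The 2/3 is divided into 4 equal shares of 1/6 among Grzegorz, Agnieszka, Oleg, Ludmila.
Grzegorz predeceased; the 1/6 allotted to Grzegorz's branch passes to Grzegorz's issue by representation.
The 1/6 is divided into 2 equal shares of 1/12 among Czeslaw, Zofia.
Czeslaw predeceased; the 1/12 allotted to Czeslaw's branch passes to Czeslaw's issue by representation.
The 1/12 is divided into 3 equal shares of 1/36 among Tadeusz, Kazimierz, Eliasz.
Tadeusz is living and takes 1/36.
Kazimierz is living and takes 1/36.
Eliasz is living and takes 1/36.
Zofia is living and takes 1/12.
Agnieszka predeceased; the 1/6 allotted to Agnieszka's branch passes to Agnieszka's issue by representation.
The 1/6 is divided into 2 equal shares of 1/12 among Radoslaw, Bogdan.
Radoslaw predeceased; the 1/12 allotted to Radoslaw's branch passes to Radoslaw's issue by representation.
The 1/12 is divided into 2 equal shares of 1/24 among Franciszka, Danuta.
Franciszka is living and takes 1/24.
Danuta is living and takes 1/24.
Bogdan is living and takes 1/12.
Oleg is living and takes 1/6.
Ludmila is living and takes 1/6.

Bogdan 1/12; Danuta 1/24; Eliasz 1/36; Franciszka 1/24; Jolanta 1/3; Kazimierz 1/36; Ludmila 1/6; Oleg 1/6; Tadeusz 1/36; Zofia 1/12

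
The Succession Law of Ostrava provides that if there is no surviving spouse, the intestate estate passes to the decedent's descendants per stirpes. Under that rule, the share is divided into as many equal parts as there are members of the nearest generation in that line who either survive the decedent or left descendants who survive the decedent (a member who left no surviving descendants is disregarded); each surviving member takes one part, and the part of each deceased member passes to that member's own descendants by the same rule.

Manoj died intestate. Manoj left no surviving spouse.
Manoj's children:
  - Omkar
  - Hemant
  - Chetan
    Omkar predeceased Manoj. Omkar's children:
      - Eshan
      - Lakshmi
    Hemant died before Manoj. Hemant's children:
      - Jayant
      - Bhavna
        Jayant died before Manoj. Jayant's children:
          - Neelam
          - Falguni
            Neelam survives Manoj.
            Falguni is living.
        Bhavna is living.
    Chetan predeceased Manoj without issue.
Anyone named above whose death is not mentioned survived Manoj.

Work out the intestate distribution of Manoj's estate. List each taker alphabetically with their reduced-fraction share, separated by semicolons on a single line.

There is no surviving spouse, so the entire estate passes to Manoj's descendants per stirpes.
Chetan left no surviving issue, so that branch lapses and is disregarded.
The estate is divided into 2 equal shares of 1/2 among Omkar, Hemant.
Omkar predeceased; the 1/2 allotted to Omkar's branch passes to Omkar's issue by representation.
The 1/2 is divided into 2 equal shares of 1/4 among Eshan, Lakshmi.
Eshan is living and takes 1/4.
Lakshmi is living and takes 1/4.
Hemant predeceased; the 1/2 allotted to Hemant's branch passes to Hemant's issue by representation.
The 1/2 is divided into 2 equal shares of 1/4 among Jayant, Bhavna.
Jayant predeceased; the 1/4 allotted to Jayant's branch passes to Jayant's issue by representation.
The 1/4 is divided into 2 equal shares of 1/8 among Neelam, Falguni.
Neelam is living and takes 1/8.
Falguni is living and takes 1/8.
Bhavna is living and takes 1/4.

Bhavna 1/4; Eshan 1/4; Falguni 1/8; Lakshmi 1/4; Neelam 1/8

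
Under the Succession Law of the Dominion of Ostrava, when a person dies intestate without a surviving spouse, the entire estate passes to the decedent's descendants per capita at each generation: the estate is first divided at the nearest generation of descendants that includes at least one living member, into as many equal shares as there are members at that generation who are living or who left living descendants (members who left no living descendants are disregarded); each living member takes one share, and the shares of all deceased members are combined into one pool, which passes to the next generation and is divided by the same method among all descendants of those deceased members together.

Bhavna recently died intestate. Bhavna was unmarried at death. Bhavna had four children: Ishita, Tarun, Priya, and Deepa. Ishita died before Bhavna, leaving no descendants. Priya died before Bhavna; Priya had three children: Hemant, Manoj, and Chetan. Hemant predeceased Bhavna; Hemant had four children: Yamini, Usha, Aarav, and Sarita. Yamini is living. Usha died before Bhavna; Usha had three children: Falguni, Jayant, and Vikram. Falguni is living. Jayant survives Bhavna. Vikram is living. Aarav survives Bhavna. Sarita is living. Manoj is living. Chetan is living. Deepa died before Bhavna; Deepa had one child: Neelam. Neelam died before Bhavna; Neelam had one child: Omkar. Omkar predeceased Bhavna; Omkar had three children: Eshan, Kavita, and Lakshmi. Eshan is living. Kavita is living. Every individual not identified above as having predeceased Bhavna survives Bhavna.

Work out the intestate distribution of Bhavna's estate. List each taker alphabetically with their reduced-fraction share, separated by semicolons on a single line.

There is no surviving spouse, so the entire estate passes to Bhavna's descendants per capita at each generation.
At generation 1 (Tarun, Priya, Deepa) there are 3 shares of (1)/3 = 1/3 each.
Living: Tarun — each takes 1/3.
Deceased: Priya and Deepa. Their combined 2/3 is pooled and carried to generation 2.
At generation 2 (Hemant, Manoj, Chetan, Neelam) there are 4 shares of (2/3)/4 = 1/6 each.
Living: Manoj and Chetan — each takes 1/6.
Deceased: Hemant and Neelam. Their combined 1/3 is pooled and carried to generation 3.
At generation 3 (Yamini, Usha, Aarav, Sarita, Omkar) there are 5 shares of (1/3)/5 = 1/15 each.
Living: Yamini, Aarav, and Sarita — each takes 1/15.
Deceased: Usha and Omkar. Their combined 2/15 is pooled and carried to generation 4.
At generation 4 (Falguni, Jayant, Vikram, Eshan, Kavita, Lakshmi) there are 6 shares of (2/15)/6 = 1/45 each.
Living: Falguni, Jayant, Vikram, Eshan, Kavita, and Lakshmi — each takes 1/45.

Aarav 1/15; Chetan 1/6; Eshan 1/45; Falguni 1/45; Jayant 1/45; Kavita 1/45; Lakshmi 1/45; Manoj 1/6; Sarita 1/15; Tarun 1/3; Vikram 1/45; Yamini 1/15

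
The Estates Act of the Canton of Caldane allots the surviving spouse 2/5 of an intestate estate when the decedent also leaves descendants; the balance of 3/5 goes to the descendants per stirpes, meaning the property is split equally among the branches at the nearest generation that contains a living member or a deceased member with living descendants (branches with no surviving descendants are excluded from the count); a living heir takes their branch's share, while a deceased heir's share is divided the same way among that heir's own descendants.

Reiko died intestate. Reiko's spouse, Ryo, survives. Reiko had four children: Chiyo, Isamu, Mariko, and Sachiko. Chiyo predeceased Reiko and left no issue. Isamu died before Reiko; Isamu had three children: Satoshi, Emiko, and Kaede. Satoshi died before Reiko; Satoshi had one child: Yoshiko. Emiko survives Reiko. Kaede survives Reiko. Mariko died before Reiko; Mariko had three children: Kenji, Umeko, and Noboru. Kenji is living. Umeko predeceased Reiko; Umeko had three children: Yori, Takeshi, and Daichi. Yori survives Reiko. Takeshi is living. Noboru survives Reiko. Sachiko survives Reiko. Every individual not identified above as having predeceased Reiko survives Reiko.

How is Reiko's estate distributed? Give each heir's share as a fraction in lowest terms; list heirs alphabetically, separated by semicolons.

Ryo, as surviving spouse, takes 2/5.
The remaining 3/5 passes to Reiko's descendants per stirpes.
Chiyo left no surviving issue, so that branch lapses and is disregarded.
The 3/5 is divided into 3 equal shares of 1/5 among Isamu, Mariko, Sachiko.
Isamu predeceased; the 1/5 allotted to Isamu's branch passes to Isamu's issue by representation.
The 1/5 is divided into 3 equal shares of 1/15 among Satoshi, Emiko, Kaede.
Satoshi predeceased; the 1/15 allotted to Satoshi's branch passes to Satoshi's issue by representation.
Yoshiko is the sole taker at this level and receives the full 1/15.
Emiko is living and takes 1/15.
Kaede is living and takes 1/15.
Mariko predeceased; the 1/5 allotted to Mariko's branch passes to Mariko's issue by representation.
The 1/5 is divided into 3 equal shares of 1/15 among Kenji, Umeko, Noboru.
Kenji is living and takes 1/15.
Umeko predeceased; the 1/15 allotted to Umeko's branch passes to Umeko's issue by representation.
The 1/15 is divided into 3 equal shares of 1/45 among Yori, Takeshi, Daichi.
Yori is living and takes 1/45.
Takeshi is living and takes 1/45.
Daichi is living and takes 1/45.
Noboru is living and takes 1/15.
Sachiko is living and takes 1/5.

Daichi 1/45; Emiko 1/15; Kaede 1/15; Kenji 1/15; Noboru 1/15; Ryo 2/5; Sachiko 1/5; Takeshi 1/45; Yori 1/45; Yoshiko 1/15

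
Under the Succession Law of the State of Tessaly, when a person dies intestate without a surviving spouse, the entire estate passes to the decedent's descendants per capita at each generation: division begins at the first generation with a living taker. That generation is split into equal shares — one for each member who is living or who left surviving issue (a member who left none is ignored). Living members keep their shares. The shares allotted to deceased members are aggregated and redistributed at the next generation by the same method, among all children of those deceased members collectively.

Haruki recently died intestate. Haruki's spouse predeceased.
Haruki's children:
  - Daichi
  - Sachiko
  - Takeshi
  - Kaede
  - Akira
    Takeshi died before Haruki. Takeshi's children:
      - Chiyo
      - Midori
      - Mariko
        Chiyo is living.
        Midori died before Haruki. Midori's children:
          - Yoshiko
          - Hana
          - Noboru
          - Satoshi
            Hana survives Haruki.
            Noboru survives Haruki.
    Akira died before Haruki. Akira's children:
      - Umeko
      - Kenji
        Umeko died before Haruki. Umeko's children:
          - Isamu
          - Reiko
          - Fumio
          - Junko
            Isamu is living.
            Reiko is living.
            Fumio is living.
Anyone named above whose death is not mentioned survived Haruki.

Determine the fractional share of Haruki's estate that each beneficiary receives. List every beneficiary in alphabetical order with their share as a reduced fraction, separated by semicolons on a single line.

There is no surviving spouse, so the entire estate passes to Haruki's descendants per capita at each generation.
At generation 1 (Daichi, Sachiko, Takeshi, Kaede, Akira) there are 5 shares of (1)/5 = 1/5 each.
Living: Daichi, Sachiko, and Kaede — each takes 1/5.
Deceased: Takeshi and Akira. Their combined 2/5 is pooled and carried to generation 2.
At generation 2 (Chiyo, Midori, Mariko, Umeko, Kenji) there are 5 shares of (2/5)/5 = 2/25 each.
Living: Chiyo, Mariko, and Kenji — each takes 2/25.
Deceased: Midori and Umeko. Their combined 4/25 is pooled and carried to generation 3.
At generation 3 (Yoshiko, Hana, Noboru, Satoshi, Isamu, Reiko, Fumio, Junko) there are 8 shares of (4/25)/8 = 1/50 each.
Living: Yoshiko, Hana, Noboru, Satoshi, Isamu, Reiko, Fumio, and Junko — each takes 1/50.

Chiyo 2/25; Daichi 1/5; Fumio 1/50; Hana 1/50; Isamu 1/50; Junko 1/50; Kaede 1/5; Kenji 2/25; Mariko 2/25; Noboru 1/50; Reiko 1/50; Sachiko 1/5; Satoshi 1/50; Yoshiko 1/50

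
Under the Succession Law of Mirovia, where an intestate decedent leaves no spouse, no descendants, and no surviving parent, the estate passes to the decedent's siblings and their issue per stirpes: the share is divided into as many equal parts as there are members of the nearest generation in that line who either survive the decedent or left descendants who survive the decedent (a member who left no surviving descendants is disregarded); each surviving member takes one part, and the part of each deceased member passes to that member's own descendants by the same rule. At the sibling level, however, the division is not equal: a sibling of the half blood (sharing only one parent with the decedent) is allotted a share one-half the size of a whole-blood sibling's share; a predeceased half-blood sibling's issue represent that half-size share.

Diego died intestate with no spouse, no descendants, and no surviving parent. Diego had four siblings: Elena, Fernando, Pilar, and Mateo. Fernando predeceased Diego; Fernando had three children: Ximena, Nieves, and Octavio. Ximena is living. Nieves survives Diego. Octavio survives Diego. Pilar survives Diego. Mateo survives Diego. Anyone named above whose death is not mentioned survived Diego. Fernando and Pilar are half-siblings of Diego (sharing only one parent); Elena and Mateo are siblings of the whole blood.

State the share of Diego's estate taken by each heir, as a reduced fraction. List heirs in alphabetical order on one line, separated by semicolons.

Elena 1/3; Mateo 1/3; Nieves 1/18; Octavio 1/18; Pilar 1/6; Ximena 1/18

No spouse, descendants, or parent survives, so the estate passes to Diego's siblings per stirpes.
Half-blood siblings count for one-half the weight of whole-blood siblings at the initial division.
Dividing 1 in proportion to weights (total weight 3): Elena (weight 1) → 1/3; Fernando (weight 1/2) → 1/6; Pilar (weight 1/2) → 1/6; Mateo (weight 1) → 1/3.
Elena is living and takes 1/3.
Fernando predeceased; the 1/6 allotted to Fernando's branch passes to Fernando's issue by representation.
The 1/6 is divided into 3 equal shares of 1/18 among Ximena, Nieves, Octavio.
Ximena is living and takes 1/18.
Nieves is living and takes 1/18.
Octavio is living and takes 1/18.
Pilar is living and takes 1/6.
Mateo is living and takes 1/3.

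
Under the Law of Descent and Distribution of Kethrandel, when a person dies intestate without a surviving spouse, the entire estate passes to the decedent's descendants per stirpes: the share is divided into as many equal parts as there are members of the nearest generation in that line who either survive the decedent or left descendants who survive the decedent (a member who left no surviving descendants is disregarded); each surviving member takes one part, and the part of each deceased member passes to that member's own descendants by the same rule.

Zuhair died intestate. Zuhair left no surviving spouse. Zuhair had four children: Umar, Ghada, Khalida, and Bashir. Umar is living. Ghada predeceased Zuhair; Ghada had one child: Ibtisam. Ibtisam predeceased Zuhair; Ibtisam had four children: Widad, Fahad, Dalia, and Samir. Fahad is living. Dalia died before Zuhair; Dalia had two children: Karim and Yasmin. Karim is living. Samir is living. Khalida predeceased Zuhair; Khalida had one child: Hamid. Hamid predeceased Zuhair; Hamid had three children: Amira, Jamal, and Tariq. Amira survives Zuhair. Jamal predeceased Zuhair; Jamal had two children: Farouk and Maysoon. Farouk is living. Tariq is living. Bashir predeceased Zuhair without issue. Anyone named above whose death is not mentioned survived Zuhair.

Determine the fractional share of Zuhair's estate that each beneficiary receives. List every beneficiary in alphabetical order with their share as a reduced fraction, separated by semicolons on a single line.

Amira 1/9; Fahad 1/12; Farouk 1/18; Karim 1/24; Maysoon 1/18; Samir 1/12; Tariq 1/9; Umar 1/3; Widad 1/12; Yasmin 1/24

There is no surviving spouse, so the entire estate passes to Zuhair's descendants per stirpes.
Bashir left no surviving issue, so that branch lapses and is disregarded.
The estate is divided into 3 equal shares of 1/3 among Umar, Ghada, Khalida.
Umar is living and takes 1/3.
Ghada predeceased; the 1/3 allotted to Ghada's branch passes to Ghada's issue by representation.
Ibtisam's line is the sole branch at this level, so the full 1/3 passes to Ibtisam's issue by representation.
The 1/3 is divided into 4 equal shares of 1/12 among Widad, Fahad, Dalia, Samir.
Widad is living and takes 1/12.
Fahad is living and takes 1/12.
Dalia predeceased; the 1/12 allotted to Dalia's branch passes to Dalia's issue by representation.
The 1/12 is divided into 2 equal shares of 1/24 among Karim, Yasmin.
Karim is living and takes 1/24.
Yasmin is living and takes 1/24.
Samir is living and takes 1/12.
Khalida predeceased; the 1/3 allotted to Khalida's branch passes to Khalida's issue by representation.
Hamid's line is the sole branch at this level, so the full 1/3 passes to Hamid's issue by representation.
The 1/3 is divided into 3 equal shares of 1/9 among Amira, Jamal, Tariq.
Amira is living and takes 1/9.
Jamal predeceased; the 1/9 allotted to Jamal's branch passes to Jamal's issue by representation.
The 1/9 is divided into 2 equal shares of 1/18 among Farouk, Maysoon.
Farouk is living and takes 1/18.
Maysoon is living and takes 1/18.
Tariq is living and takes 1/9.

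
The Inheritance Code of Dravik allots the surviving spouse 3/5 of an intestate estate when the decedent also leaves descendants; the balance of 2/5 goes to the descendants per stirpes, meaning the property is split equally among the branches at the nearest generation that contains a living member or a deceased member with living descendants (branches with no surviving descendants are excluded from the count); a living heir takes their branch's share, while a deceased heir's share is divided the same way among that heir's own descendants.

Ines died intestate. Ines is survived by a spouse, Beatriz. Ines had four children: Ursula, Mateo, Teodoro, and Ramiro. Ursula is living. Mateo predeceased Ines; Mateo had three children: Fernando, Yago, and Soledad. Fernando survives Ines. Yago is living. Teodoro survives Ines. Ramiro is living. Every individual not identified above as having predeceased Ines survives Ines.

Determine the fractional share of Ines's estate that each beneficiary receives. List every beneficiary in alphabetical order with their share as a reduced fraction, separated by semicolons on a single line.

Beatriz, as surviving spouse, takes 3/5.
The remaining 2/5 passes to Ines's descendants per stirpes.
The 2/5 is divided into 4 equal shares of 1/10 among Ursula, Mateo, Teodoro, Ramiro.
Ursula is living and takes 1/10.
Mateo predeceased; the 1/10 allotted to Mateo's branch passes to Mateo's issue by representation.
The 1/10 is divided into 3 equal shares of 1/30 among Fernando, Yago, Soledad.
Fernando is living and takes 1/30.
Yago is living and takes 1/30.
Soledad is living and takes 1/30.
Teodoro is living and takes 1/10.
Ramiro is living and takes 1/10.

Beatriz 3/5; Fernando 1/30; Ramiro 1/10; Soledad 1/30; Teodoro 1/10; Ursula 1/10; Yago 1/30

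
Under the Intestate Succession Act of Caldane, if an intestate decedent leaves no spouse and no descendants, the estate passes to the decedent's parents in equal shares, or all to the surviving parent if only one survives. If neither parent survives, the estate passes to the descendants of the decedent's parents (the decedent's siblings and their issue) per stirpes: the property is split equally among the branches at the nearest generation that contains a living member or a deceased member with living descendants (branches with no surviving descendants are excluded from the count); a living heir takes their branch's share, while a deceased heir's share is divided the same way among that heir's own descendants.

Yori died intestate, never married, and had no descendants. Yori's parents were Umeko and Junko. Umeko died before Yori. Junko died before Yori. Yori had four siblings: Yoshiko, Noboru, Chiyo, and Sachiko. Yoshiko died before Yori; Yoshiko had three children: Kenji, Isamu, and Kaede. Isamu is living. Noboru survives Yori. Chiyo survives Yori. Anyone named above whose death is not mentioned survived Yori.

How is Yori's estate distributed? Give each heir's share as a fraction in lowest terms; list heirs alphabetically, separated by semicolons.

Neither parent survives and there are no descendants, so the estate passes to Yori's siblings and their issue per stirpes.
The estate is divided into 4 equal shares of 1/4 among Yoshiko, Noboru, Chiyo, Sachiko.
Yoshiko predeceased; the 1/4 allotted to Yoshiko's branch passes to Yoshiko's issue by representation.
The 1/4 is divided into 3 equal shares of 1/12 among Kenji, Isamu, Kaede.
Kenji is living and takes 1/12.
Isamu is living and takes 1/12.
Kaede is living and takes 1/12.
Noboru is living and takes 1/4.
Chiyo is living and takes 1/4.
Sachiko is living and takes 1/4.

Chiyo 1/4; Isamu 1/12; Kaede 1/12; Kenji 1/12; Noboru 1/4; Sachiko 1/4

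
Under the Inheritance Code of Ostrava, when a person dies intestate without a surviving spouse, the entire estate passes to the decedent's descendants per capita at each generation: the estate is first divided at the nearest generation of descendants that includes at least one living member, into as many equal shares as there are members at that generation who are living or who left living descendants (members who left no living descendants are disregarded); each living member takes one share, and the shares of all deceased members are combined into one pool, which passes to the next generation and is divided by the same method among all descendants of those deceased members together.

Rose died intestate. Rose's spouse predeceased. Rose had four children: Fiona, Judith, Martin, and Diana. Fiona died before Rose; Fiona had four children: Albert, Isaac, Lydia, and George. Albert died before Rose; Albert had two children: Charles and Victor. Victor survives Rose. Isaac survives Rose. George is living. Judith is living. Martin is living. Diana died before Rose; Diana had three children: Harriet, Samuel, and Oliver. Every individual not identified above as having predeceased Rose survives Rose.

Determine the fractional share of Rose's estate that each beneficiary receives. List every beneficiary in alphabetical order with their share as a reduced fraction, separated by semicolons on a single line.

There is no surviving spouse, so the entire estate passes to Rose's descendants per capita at each generation.
At generation 1 (Fiona, Judith, Martin, Diana) there are 4 shares of (1)/4 = 1/4 each.
Living: Judith and Martin — each takes 1/4.
Deceased: Fiona and Diana. Their combined 1/2 is pooled and carried to generation 2.
At generation 2 (Albert, Isaac, Lydia, George, Harriet, Samuel, Oliver) there are 7 shares of (1/2)/7 = 1/14 each.
Living: Isaac, Lydia, George, Harriet, Samuel, and Oliver — each takes 1/14.
Deceased: Albert. That 1/14 share is carried to generation 3.
At generation 3 (Charles, Victor) there are 2 shares of (1/14)/2 = 1/28 each.
Living: Charles and Victor — each takes 1/28.

Charles 1/28; George 1/14; Harriet 1/14; Isaac 1/14; Judith 1/4; Lydia 1/14; Martin 1/4; Oliver 1/14; Samuel 1/14; Victor 1/28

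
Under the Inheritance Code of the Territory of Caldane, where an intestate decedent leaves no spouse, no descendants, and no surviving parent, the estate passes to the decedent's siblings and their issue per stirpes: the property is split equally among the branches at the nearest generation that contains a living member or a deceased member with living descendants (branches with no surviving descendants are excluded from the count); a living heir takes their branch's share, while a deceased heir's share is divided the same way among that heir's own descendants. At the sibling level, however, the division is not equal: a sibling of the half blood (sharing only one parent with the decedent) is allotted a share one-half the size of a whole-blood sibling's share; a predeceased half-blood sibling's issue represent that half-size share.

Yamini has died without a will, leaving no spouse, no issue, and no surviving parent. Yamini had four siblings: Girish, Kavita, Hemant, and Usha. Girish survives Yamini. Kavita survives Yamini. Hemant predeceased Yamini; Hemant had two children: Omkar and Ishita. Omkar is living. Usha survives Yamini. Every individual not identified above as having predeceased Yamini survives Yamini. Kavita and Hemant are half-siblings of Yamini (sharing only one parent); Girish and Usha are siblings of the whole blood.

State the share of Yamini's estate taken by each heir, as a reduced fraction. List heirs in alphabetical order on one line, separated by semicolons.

Girish 1/3; Ishita 1/12; Kavita 1/6; Omkar 1/12; Usha 1/3

No spouse, descendants, or parent survives, so the estate passes to Yamini's siblings per stirpes.
Half-blood siblings count for one-half the weight of whole-blood siblings at the initial division.
Dividing 1 in proportion to weights (total weight 3): Girish (weight 1) → 1/3; Kavita (weight 1/2) → 1/6; Hemant (weight 1/2) → 1/6; Usha (weight 1) → 1/3.
Girish is living and takes 1/3.
Kavita is living and takes 1/6.
Hemant predeceased; the 1/6 allotted to Hemant's branch passes to Hemant's issue by representation.
The 1/6 is divided into 2 equal shares of 1/12 among Omkar, Ishita.
Omkar is living and takes 1/12.
Ishita is living and takes 1/12.
Usha is living and takes 1/3.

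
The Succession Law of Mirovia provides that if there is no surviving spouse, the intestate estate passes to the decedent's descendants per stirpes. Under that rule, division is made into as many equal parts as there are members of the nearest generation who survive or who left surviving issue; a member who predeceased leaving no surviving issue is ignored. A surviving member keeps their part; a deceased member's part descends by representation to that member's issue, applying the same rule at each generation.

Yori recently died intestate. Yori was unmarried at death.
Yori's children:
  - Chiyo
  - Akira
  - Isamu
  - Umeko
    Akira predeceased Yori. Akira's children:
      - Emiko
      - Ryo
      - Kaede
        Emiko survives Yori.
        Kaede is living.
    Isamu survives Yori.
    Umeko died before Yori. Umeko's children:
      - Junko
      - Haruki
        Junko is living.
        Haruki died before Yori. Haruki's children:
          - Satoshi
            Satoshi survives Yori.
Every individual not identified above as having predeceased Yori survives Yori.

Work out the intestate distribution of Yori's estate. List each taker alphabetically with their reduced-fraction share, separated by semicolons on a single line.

Chiyo 1/4; Emiko 1/12; Isamu 1/4; Junko 1/8; Kaede 1/12; Ryo 1/12; Satoshi 1/8

There is no surviving spouse, so the entire estate passes to Yori's descendants per stirpes.
The estate is divided into 4 equal shares of 1/4 among Chiyo, Akira, Isamu, Umeko.
Chiyo is living and takes 1/4.
Akira predeceased; the 1/4 allotted to Akira's branch passes to Akira's issue by representation.
The 1/4 is divided into 3 equal shares of 1/12 among Emiko, Ryo, Kaede.
Emiko is living and takes 1/12.
Ryo is living and takes 1/12.
Kaede is living and takes 1/12.
Isamu is living and takes 1/4.
Umeko predeceased; the 1/4 allotted to Umeko's branch passes to Umeko's issue by representation.
The 1/4 is divided into 2 equal shares of 1/8 among Junko, Haruki.
Junko is living and takes 1/8.
Haruki predeceased; the 1/8 allotted to Haruki's branch passes to Haruki's issue by representation.
Satoshi is the sole taker at this level and receives the full 1/8.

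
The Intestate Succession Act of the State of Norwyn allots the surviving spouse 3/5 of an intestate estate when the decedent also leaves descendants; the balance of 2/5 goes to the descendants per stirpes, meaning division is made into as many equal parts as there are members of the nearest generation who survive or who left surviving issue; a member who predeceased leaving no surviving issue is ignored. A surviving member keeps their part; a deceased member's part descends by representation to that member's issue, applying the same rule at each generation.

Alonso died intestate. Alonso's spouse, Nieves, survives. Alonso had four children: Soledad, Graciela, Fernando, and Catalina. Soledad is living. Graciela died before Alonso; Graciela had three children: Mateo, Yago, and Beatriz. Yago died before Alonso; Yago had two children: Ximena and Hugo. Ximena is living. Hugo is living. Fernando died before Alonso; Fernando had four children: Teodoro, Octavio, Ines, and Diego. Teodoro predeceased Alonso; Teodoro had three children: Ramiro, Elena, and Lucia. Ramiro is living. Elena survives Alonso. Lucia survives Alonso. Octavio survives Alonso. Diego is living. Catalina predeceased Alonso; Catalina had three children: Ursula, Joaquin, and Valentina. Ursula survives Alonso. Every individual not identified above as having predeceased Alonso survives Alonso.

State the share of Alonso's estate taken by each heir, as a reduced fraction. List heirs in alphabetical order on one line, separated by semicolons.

Nieves, as surviving spouse, takes 3/5.
The remaining 2/5 passes to Alonso's descendants per stirpes.
The 2/5 is divided into 4 equal shares of 1/10 among Soledad, Graciela, Fernando, Catalina.
Soledad is living and takes 1/10.
Graciela predeceased; the 1/10 allotted to Graciela's branch passes to Graciela's issue by representation.
The 1/10 is divided into 3 equal shares of 1/30 among Mateo, Yago, Beatriz.
Mateo is living and takes 1/30.
Yago predeceased; the 1/30 allotted to Yago's branch passes to Yago's issue by representation.
The 1/30 is divided into 2 equal shares of 1/60 among Ximena, Hugo.
Ximena is living and takes 1/60.
Hugo is living and takes 1/60.
Beatriz is living and takes 1/30.
Fernando predeceased; the 1/10 allotted to Fernando's branch passes to Fernando's issue by representation.
The 1/10 is divided into 4 equal shares of 1/40 among Teodoro, Octavio, Ines, Diego.
Teodoro predeceased; the 1/40 allotted to Teodoro's branch passes to Teodoro's issue by representation.
The 1/40 is divided into 3 equal shares of 1/120 among Ramiro, Elena, Lucia.
Ramiro is living and takes 1/120.
Elena is living and takes 1/120.
Lucia is living and takes 1/120.
Octavio is living and takes 1/40.
Ines is living and takes 1/40.
Diego is living and takes 1/40.
Catalina predeceased; the 1/10 allotted to Catalina's branch passes to Catalina's issue by representation.
The 1/10 is divided into 3 equal shares of 1/30 among Ursula, Joaquin, Valentina.
Ursula is living and takes 1/30.
Joaquin is living and takes 1/30.
Valentina is living and takes 1/30.

Beatriz 1/30; Diego 1/40; Elena 1/120; Hugo 1/60; Ines 1/40; Joaquin 1/30; Lucia 1/120; Mateo 1/30; Nieves 3/5; Octavio 1/40; Ramiro 1/120; Soledad 1/10; Ursula 1/30; Valentina 1/30; Ximena 1/60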